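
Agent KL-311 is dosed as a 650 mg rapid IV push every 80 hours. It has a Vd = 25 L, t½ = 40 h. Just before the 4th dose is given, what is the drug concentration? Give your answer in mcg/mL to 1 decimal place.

f = (1/2)^(τ/t½) = (1/2)^(80/40) ≈ 0.2500.
C₀ = D/Vd = 650/25 ≈ 26.000 mcg/mL.
Before the 4th dose, 3 doses have been given. Superposition: Cmin = C₀·(f + f² + … + f^3).
≈ 26.000 × (0.2500 + 0.0625 + 0.0156) ≈ 26.000 × 0.3281 ≈ 8.531 mcg/mL.

8.5 mcg/mL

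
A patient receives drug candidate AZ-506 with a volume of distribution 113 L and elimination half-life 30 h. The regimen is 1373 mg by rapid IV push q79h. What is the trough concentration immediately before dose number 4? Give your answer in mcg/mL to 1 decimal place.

2.3 mcg/mL

f = (1/2)^(τ/t½) = (1/2)^(79/30) ≈ 0.1612.
C₀ = D/Vd = 1373/113 ≈ 12.150 mcg/mL.
Before the 4th dose, 3 doses have been given. Superposition: Cmin = C₀·(f + f² + … + f^3).
≈ 12.150 × (0.1612 + 0.0260 + 0.0042) ≈ 12.150 × 0.1914 ≈ 2.326 mcg/mL.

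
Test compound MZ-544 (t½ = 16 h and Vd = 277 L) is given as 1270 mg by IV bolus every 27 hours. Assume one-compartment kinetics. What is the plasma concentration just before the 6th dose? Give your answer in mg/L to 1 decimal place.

2.1 mg/L

f = (1/2)^(τ/t½) = (1/2)^(27/16) ≈ 0.3105.
C₀ = D/Vd = 1270/277 ≈ 4.585 mg/L.
Before the 6th dose, 5 doses have been given. Superposition: Cmin = C₀·(f + f² + … + f^5).
≈ 4.585 × (0.3105 + 0.0964 + 0.0299 + 0.0093 + 0.0029) ≈ 4.585 × 0.4490 ≈ 2.059 mg/L.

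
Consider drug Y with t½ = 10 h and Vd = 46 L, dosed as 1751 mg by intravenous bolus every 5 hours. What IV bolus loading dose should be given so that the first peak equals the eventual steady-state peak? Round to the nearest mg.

5978 mg

f = (1/2)^(5/10) ≈ 0.707107; accumulation ratio R = 1/(1−f) ≈ 3.41422.
Loading dose to hit Cmax,ss on first dose: D_load = D_maint·R ≈ 1751 × 3.41422 ≈ 5978.30 mg.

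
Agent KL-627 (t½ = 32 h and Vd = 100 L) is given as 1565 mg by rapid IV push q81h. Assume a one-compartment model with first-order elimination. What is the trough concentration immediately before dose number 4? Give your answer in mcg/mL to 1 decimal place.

f = (1/2)^(τ/t½) = (1/2)^(81/32) ≈ 0.1730.
C₀ = D/Vd = 1565/100 ≈ 15.650 mcg/mL.
Before the 4th dose, 3 doses have been given. Superposition: Cmin = C₀·(f + f² + … + f^3).
≈ 15.650 × (0.1730 + 0.0299 + 0.0052) ≈ 15.650 × 0.2081 ≈ 3.257 mcg/mL.

3.3 mcg/mL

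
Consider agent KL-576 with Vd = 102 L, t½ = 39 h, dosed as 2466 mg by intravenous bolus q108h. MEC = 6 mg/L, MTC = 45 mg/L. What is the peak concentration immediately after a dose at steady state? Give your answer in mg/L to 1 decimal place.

28.3 mg/L

k = ln2/t½ = ln2/39 ≈ 0.017773 h⁻¹; fraction remaining f = e^(−kτ) = e^(−0.017773×108) ≈ 0.1467.
Accumulation ratio R = 1/(1 − f) ≈ 1/0.8533 ≈ 1.1719.
Each bolus raises the concentration by D/Vd = 2466/102 ≈ 24.176 mg/L.
Steady-state peak Cmax,ss = C₀·R ≈ 24.176 × 1.1719 ≈ 28.332 mg/L.
Peak 28.3 mg/L vs MTC 45 mg/L: below toxic threshold.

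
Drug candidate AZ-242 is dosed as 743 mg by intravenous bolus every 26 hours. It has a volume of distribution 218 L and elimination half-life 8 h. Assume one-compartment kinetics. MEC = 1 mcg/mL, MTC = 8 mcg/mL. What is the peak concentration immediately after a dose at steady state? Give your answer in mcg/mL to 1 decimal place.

3.8 mcg/mL

Over one 26-h interval, 26/8 ≈ 3.25 half-lives elapse, leaving f ≈ 0.1051 of each dose.
Accumulation ratio R = 1/(1 − f) ≈ 1/0.8949 ≈ 1.1174.
Each bolus raises the concentration by D/Vd = 743/218 ≈ 3.408 mcg/mL.
Steady-state peak Cmax,ss = C₀·R ≈ 3.408 × 1.1174 ≈ 3.808 mcg/mL.
Peak 3.8 mcg/mL vs MTC 8 mcg/mL: below toxic threshold.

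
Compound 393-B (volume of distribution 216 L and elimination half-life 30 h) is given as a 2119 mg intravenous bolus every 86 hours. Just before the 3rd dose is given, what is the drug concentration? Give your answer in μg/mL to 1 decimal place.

1.5 μg/mL

f = (1/2)^(τ/t½) = (1/2)^(86/30) ≈ 0.1371.
C₀ = D/Vd = 2119/216 ≈ 9.810 μg/mL.
Before the 3rd dose, 2 doses have been given. Superposition: Cmin = C₀·(f + f²).
≈ 9.810 × (0.1371 + 0.0188) ≈ 9.810 × 0.1559 ≈ 1.529 μg/mL.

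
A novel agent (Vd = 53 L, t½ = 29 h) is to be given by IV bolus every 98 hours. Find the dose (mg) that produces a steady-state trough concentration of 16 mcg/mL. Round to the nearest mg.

τ/t½ = 98/29 ≈ 3.3793, so f = (1/2)^(98/29) ≈ 0.096101.
Cmin,ss = (D/Vd)·f/(1−f), so D = Cmin,ss·Vd·(1−f)/f.
D = 16 × 53 × (1−f)/f ≈ 16 × 53 × 9.40572 ≈ 7976.05 mg.

7976 mg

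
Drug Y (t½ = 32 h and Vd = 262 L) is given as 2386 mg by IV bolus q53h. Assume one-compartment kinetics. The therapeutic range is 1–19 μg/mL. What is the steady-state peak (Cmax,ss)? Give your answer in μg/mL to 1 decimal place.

13.3 μg/mL

Over one 53-h interval, 53/32 ≈ 1.6562 half-lives elapse, leaving f ≈ 0.3173 of each dose.
At steady state, accumulation factor R = 1/(1 − e^(−kτ)) ≈ 1.4648.
Each bolus raises the concentration by D/Vd = 2386/262 ≈ 9.107 μg/mL.
Steady-state peak Cmax,ss = C₀·R ≈ 9.107 × 1.4648 ≈ 13.340 μg/mL.
Peak 13.3 μg/mL vs MTC 19 μg/mL: below toxic threshold.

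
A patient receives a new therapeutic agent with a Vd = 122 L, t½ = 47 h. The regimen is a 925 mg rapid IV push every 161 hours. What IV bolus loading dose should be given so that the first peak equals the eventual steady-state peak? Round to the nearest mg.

f = (1/2)^(161/47) ≈ 0.093071; accumulation ratio R = 1/(1−f) ≈ 1.10262.
Loading dose to hit Cmax,ss on first dose: D_load = D_maint·R ≈ 925 × 1.10262 ≈ 1019.92 mg.

1020 mg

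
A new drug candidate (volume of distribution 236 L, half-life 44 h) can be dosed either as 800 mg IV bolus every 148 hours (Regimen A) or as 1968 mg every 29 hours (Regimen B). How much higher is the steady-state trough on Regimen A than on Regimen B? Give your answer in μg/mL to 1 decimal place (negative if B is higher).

Regimen A: f = (1/2)^(148/44) ≈ 0.0972; Cmin,ss = (800/236)·f/(1−f) ≈ 0.365 μg/mL.
Regimen B: f = (1/2)^(29/44) ≈ 0.6333; Cmin,ss = (1968/236)·f/(1−f) ≈ 14.402 μg/mL.
Difference ≈ 0.365 − 14.402 ≈ -14.037 μg/mL.

-14.0 μg/mL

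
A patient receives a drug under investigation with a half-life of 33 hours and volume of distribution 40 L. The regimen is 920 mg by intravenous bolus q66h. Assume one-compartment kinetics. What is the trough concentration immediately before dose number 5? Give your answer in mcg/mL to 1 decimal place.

f = (1/2)^(τ/t½) = (1/2)^(66/33) ≈ 0.2500.
C₀ = D/Vd = 920/40 ≈ 23.000 mcg/mL.
Before the 5th dose, 4 doses have been given. Superposition: Cmin = C₀·(f + f² + … + f^4).
≈ 23.000 × (0.2500 + 0.0625 + 0.0156 + 0.0039) ≈ 23.000 × 0.3320 ≈ 7.636 mcg/mL.

7.6 mcg/mL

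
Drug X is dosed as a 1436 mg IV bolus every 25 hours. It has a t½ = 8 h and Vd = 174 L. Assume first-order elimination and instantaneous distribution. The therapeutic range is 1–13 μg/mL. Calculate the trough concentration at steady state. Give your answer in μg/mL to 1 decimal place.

Over one 25-h interval, 25/8 ≈ 3.125 half-lives elapse, leaving f ≈ 0.1146 of each dose.
At steady state, accumulation factor R = 1/(1 − e^(−kτ)) ≈ 1.1294.
Each bolus raises the concentration by D/Vd = 1436/174 ≈ 8.253 μg/mL.
Steady-state peak Cmax,ss = C₀·R ≈ 8.253 × 1.1294 ≈ 9.321 μg/mL.
One interval later, Cmin,ss = Cmax,ss·e^(−kτ) ≈ 9.321 × 0.1146 ≈ 1.068 μg/mL.
Trough 1.1 μg/mL vs MEC 1 μg/mL: adequate.

1.1 μg/mL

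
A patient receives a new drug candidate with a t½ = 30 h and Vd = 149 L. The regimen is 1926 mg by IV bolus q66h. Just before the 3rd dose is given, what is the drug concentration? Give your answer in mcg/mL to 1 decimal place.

3.4 mcg/mL

f = (1/2)^(τ/t½) = (1/2)^(66/30) ≈ 0.2176.
C₀ = D/Vd = 1926/149 ≈ 12.926 mcg/mL.
Before the 3rd dose, 2 doses have been given. Superposition: Cmin = C₀·(f + f²).
≈ 12.926 × (0.2176 + 0.0473) ≈ 12.926 × 0.2649 ≈ 3.424 mcg/mL.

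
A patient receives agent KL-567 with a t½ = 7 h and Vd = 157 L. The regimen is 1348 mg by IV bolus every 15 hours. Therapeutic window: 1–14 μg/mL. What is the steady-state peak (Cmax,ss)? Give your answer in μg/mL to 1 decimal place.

k = ln2/t½ = ln2/7 ≈ 0.099021 h⁻¹; fraction remaining f = e^(−kτ) = e^(−0.099021×15) ≈ 0.2264.
Accumulation ratio R = 1/(1 − f) ≈ 1/0.7736 ≈ 1.2927.
Each bolus raises the concentration by D/Vd = 1348/157 ≈ 8.586 μg/mL.
Steady-state peak Cmax,ss = C₀·R ≈ 8.586 × 1.2927 ≈ 11.099 μg/mL.
Peak 11.1 μg/mL vs MTC 14 μg/mL: below toxic threshold.

11.1 μg/mL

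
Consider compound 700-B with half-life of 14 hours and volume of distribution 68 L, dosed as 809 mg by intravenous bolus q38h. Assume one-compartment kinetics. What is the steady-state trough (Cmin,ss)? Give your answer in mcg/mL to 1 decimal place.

τ/t½ = 38/14 ≈ 2.7143, so fraction remaining f = (1/2)^(38/14) ≈ 0.1524.
Each bolus raises the concentration by D/Vd = 809/68 ≈ 11.897 mcg/mL.
Steady-state trough Cmin,ss = C₀·f/(1−f) ≈ 11.897 × 0.1524/0.8476 ≈ 2.139 mcg/mL.

2.1 mcg/mL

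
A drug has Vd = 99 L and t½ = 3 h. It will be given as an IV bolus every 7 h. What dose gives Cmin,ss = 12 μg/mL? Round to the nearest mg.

4799 mg

τ/t½ = 7/3 ≈ 2.3333, so f = (1/2)^(7/3) ≈ 0.198425.
Cmin,ss = (D/Vd)·f/(1−f), so D = Cmin,ss·Vd·(1−f)/f.
D = 12 × 99 × (1−f)/f ≈ 12 × 99 × 4.03969 ≈ 4799.15 mg.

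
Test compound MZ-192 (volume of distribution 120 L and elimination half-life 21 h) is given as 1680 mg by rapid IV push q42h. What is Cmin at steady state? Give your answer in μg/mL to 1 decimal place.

4.7 μg/mL

The dosing interval is 2 half-lives, so f = 2^(−2) = 0.25.
At steady state, R = 1/(1 − 0.25) = 4/3.
Single-dose peak C₀ = D/Vd = 1680/120 = 14 μg/mL.
Steady-state peak Cmax,ss = C₀·R = 14 × 4/3 ≈ 18.667 μg/mL.
Steady-state trough Cmin,ss = Cmax,ss·f ≈ 18.667 × 0.25 ≈ 4.667 μg/mL.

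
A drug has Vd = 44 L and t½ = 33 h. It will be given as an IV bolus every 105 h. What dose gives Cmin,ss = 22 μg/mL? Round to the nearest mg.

τ/t½ = 105/33 ≈ 3.1818, so f = (1/2)^(105/33) ≈ 0.110199.
Cmin,ss = (D/Vd)·f/(1−f), so D = Cmin,ss·Vd·(1−f)/f.
D = 22 × 44 × (1−f)/f ≈ 22 × 44 × 8.07449 ≈ 7816.11 mg.

7816 mg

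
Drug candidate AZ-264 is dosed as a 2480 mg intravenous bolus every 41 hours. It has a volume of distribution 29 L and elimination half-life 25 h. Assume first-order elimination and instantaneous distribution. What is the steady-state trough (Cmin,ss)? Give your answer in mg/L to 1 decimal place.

40.4 mg/L

Over one 41-h interval, 41/25 ≈ 1.64 half-lives elapse, leaving f ≈ 0.3209 of each dose.
Single-dose peak C₀ = D/Vd = 2480/29 ≈ 85.517 mg/L.
Steady-state trough Cmin,ss = C₀·f/(1−f) ≈ 85.517 × 0.3209/0.6791 ≈ 40.410 mg/L.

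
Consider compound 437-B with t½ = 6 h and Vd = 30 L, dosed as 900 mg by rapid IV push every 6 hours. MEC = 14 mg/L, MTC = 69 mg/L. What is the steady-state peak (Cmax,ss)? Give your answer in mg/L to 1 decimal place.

The dosing interval is 1 half-life, so f = 2^(−1) = 0.5.
At steady state, R = 1/(1 − 0.5) = 2/1.
Single-dose peak C₀ = D/Vd = 900/30 = 30 mg/L.
Steady-state peak Cmax,ss = C₀·R = 30 × 2/1 ≈ 60.000 mg/L.
Peak 60.0 mg/L vs MTC 69 mg/L: below toxic threshold.

60.0 mg/L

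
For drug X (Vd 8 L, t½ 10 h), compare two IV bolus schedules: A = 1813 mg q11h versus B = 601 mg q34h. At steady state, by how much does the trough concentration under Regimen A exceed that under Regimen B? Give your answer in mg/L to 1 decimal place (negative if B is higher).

190.3 mg/L

Regimen A: f = (1/2)^(11/10) ≈ 0.4665; Cmin,ss = (1813/8)·f/(1−f) ≈ 198.164 mg/L.
Regimen B: f = (1/2)^(34/10) ≈ 0.0947; Cmin,ss = (601/8)·f/(1−f) ≈ 7.859 mg/L.
Difference ≈ 198.164 − 7.859 ≈ 190.305 mg/L.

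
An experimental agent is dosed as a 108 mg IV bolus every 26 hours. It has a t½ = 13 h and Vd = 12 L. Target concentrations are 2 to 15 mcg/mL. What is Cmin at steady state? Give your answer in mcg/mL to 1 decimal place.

τ = 26 h = 2 half-lives, so f = (1/2)^2 = 0.25.
At steady state, R = 1/(1 − 0.25) = 4/3.
Single-dose peak C₀ = D/Vd = 108/12 = 9 mcg/mL.
Steady-state peak Cmax,ss = C₀·R = 9 × 4/3 ≈ 12.000 mcg/mL.
Steady-state trough Cmin,ss = Cmax,ss·f ≈ 12.000 × 0.25 ≈ 3.000 mcg/mL.
Trough 3.0 mcg/mL vs MEC 2 mcg/mL: adequate.

3.0 mcg/mL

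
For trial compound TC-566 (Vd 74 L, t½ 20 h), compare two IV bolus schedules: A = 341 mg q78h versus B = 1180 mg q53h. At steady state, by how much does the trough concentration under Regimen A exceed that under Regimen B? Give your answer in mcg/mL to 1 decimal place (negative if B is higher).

Regimen A: f = (1/2)^(78/20) ≈ 0.0670; Cmin,ss = (341/74)·f/(1−f) ≈ 0.331 mcg/mL.
Regimen B: f = (1/2)^(53/20) ≈ 0.1593; Cmin,ss = (1180/74)·f/(1−f) ≈ 3.022 mcg/mL.
Difference ≈ 0.331 − 3.022 ≈ -2.691 mcg/mL.

-2.7 mcg/mL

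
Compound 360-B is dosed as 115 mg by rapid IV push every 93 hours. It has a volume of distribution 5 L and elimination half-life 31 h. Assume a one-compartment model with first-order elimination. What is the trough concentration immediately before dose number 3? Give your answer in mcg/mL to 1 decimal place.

f = (1/2)^(τ/t½) = (1/2)^(93/31) ≈ 0.1250.
C₀ = D/Vd = 115/5 ≈ 23.000 mcg/mL.
Before the 3rd dose, 2 doses have been given. Superposition: Cmin = C₀·(f + f²).
≈ 23.000 × (0.1250 + 0.0156) ≈ 23.000 × 0.1406 ≈ 3.234 mcg/mL.

3.2 mcg/mL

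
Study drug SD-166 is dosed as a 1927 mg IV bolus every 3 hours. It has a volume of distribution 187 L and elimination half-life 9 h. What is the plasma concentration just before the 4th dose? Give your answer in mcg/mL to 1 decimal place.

19.8 mcg/mL

f = (1/2)^(τ/t½) = (1/2)^(3/9) ≈ 0.7937.
C₀ = D/Vd = 1927/187 ≈ 10.305 mcg/mL.
Before the 4th dose, 3 doses have been given. Superposition: Cmin = C₀·(f + f² + … + f^3).
≈ 10.305 × (0.7937 + 0.6300 + 0.5000) ≈ 10.305 × 1.9237 ≈ 19.824 mcg/mL.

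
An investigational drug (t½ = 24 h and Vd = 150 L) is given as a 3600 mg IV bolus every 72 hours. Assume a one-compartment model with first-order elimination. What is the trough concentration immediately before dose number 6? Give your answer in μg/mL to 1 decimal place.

3.4 μg/mL

f = (1/2)^(τ/t½) = (1/2)^(72/24) ≈ 0.1250.
C₀ = D/Vd = 3600/150 ≈ 24.000 μg/mL.
Before the 6th dose, 5 doses have been given. Superposition: Cmin = C₀·(f + f² + … + f^5).
≈ 24.000 × (0.1250 + 0.0156 + 0.0020 + 0.0002 + 0.0000) ≈ 24.000 × 0.1428 ≈ 3.427 μg/mL.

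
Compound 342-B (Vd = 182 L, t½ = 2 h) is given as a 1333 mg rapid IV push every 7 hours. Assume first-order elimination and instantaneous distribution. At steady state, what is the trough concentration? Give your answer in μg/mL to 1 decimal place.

0.7 μg/mL

τ/t½ = 7/2 ≈ 3.5, so fraction remaining f = (1/2)^(7/2) ≈ 0.0884.
Accumulation ratio R = 1/(1 − f) ≈ 1/0.9116 ≈ 1.0970.
Each bolus raises the concentration by D/Vd = 1333/182 ≈ 7.324 μg/mL.
Steady-state peak Cmax,ss = C₀·R ≈ 7.324 × 1.0970 ≈ 8.034 μg/mL.
One interval later, Cmin,ss = Cmax,ss·e^(−kτ) ≈ 8.034 × 0.0884 ≈ 0.710 μg/mL.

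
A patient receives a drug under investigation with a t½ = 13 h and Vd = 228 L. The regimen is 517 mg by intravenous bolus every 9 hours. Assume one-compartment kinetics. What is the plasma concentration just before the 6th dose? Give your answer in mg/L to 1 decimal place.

3.3 mg/L

f = (1/2)^(τ/t½) = (1/2)^(9/13) ≈ 0.6189.
C₀ = D/Vd = 517/228 ≈ 2.268 mg/L.
Before the 6th dose, 5 doses have been given. Superposition: Cmin = C₀·(f + f² + … + f^5).
≈ 2.268 × (0.6189 + 0.3830 + 0.2371 + 0.1467 + 0.0908) ≈ 2.268 × 1.4765 ≈ 3.349 mg/L.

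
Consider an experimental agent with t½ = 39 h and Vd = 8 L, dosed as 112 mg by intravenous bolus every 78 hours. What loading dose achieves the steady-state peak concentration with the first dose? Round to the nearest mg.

f = (1/2)^(78/39) ≈ 0.250000; accumulation ratio R = 1/(1−f) ≈ 1.33333.
Loading dose to hit Cmax,ss on first dose: D_load = D_maint·R ≈ 112 × 1.33333 ≈ 149.33 mg.

149 mg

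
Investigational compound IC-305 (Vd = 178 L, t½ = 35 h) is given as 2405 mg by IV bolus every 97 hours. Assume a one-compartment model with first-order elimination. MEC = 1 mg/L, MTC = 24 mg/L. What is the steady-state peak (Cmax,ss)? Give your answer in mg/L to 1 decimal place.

15.8 mg/L

τ/t½ = 97/35 ≈ 2.7714, so fraction remaining f = (1/2)^(97/35) ≈ 0.1465.
At steady state, accumulation factor R = 1/(1 − e^(−kτ)) ≈ 1.1716.
Each bolus raises the concentration by D/Vd = 2405/178 ≈ 13.511 mg/L.
Cmax,ss = C₀/(1 − f) ≈ 13.511/0.8535 ≈ 15.830 mg/L.
Peak 15.8 mg/L vs MTC 24 mg/L: below toxic threshold.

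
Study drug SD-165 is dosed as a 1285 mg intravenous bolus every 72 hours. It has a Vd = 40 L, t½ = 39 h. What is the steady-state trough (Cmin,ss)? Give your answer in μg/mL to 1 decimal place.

Over one 72-h interval, 72/39 ≈ 1.8462 half-lives elapse, leaving f ≈ 0.2781 of each dose.
Accumulation ratio R = 1/(1 − f) ≈ 1/0.7219 ≈ 1.3852.
Each bolus raises the concentration by D/Vd = 1285/40 ≈ 32.125 μg/mL.
Steady-state peak Cmax,ss = C₀·R ≈ 32.125 × 1.3852 ≈ 44.500 μg/mL.
Steady-state trough Cmin,ss = Cmax,ss·f ≈ 44.500 × 0.2781 ≈ 12.375 μg/mL.

12.4 μg/mL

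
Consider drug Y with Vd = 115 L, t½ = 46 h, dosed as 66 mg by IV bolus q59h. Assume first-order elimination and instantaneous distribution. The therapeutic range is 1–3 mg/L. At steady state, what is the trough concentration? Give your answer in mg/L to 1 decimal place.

τ/t½ = 59/46 ≈ 1.2826, so fraction remaining f = (1/2)^(59/46) ≈ 0.4111.
Accumulation ratio R = 1/(1 − f) ≈ 1/0.5889 ≈ 1.6981.
Each bolus raises the concentration by D/Vd = 66/115 ≈ 0.574 mg/L.
Cmax,ss = C₀/(1 − f) ≈ 0.574/0.5889 ≈ 0.975 mg/L.
Steady-state trough Cmin,ss = Cmax,ss·f ≈ 0.975 × 0.4111 ≈ 0.401 mg/L.
Trough 0.4 mg/L vs MEC 1 mg/L: subtherapeutic.

0.4 mg/L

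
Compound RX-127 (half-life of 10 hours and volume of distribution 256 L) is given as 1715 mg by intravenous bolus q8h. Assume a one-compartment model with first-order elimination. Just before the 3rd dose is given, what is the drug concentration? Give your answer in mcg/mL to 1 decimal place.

6.1 mcg/mL

f = (1/2)^(τ/t½) = (1/2)^(8/10) ≈ 0.5743.
C₀ = D/Vd = 1715/256 ≈ 6.699 mcg/mL.
Before the 3rd dose, 2 doses have been given. Superposition: Cmin = C₀·(f + f²).
≈ 6.699 × (0.5743 + 0.3298) ≈ 6.699 × 0.9041 ≈ 6.057 mcg/mL.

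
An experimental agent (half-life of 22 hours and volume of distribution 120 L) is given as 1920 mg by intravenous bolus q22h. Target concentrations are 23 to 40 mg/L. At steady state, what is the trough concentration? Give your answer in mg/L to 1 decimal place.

16.0 mg/L

The dosing interval is 1 half-life, so f = 2^(−1) = 0.5.
At steady state, R = 1/(1 − 0.5) = 2/1.
Single-dose peak C₀ = D/Vd = 1920/120 = 16 mg/L.
Steady-state peak Cmax,ss = C₀·R = 16 × 2/1 ≈ 32.000 mg/L.
Steady-state trough Cmin,ss = Cmax,ss·f ≈ 32.000 × 0.5 ≈ 16.000 mg/L.
Trough 16.0 mg/L vs MEC 23 mg/L: subtherapeutic.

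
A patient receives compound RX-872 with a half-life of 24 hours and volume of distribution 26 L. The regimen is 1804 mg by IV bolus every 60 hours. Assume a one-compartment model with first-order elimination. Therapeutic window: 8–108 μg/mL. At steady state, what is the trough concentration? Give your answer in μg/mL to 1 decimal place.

14.9 μg/mL

k = ln2/t½ = ln2/24 ≈ 0.028881 h⁻¹; fraction remaining f = e^(−kτ) = e^(−0.028881×60) ≈ 0.1768.
Single-dose peak C₀ = D/Vd = 1804/26 ≈ 69.385 μg/mL.
Steady-state trough Cmin,ss = C₀·f/(1−f) ≈ 69.385 × 0.1768/0.8232 ≈ 14.902 μg/mL.
Trough 14.9 μg/mL vs MEC 8 μg/mL: adequate.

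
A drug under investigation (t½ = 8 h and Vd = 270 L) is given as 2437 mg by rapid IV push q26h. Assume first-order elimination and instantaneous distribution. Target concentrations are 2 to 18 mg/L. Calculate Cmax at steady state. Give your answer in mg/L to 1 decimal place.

τ/t½ = 26/8 ≈ 3.25, so fraction remaining f = (1/2)^(26/8) ≈ 0.1051.
Accumulation ratio R = 1/(1 − f) ≈ 1/0.8949 ≈ 1.1174.
Each bolus raises the concentration by D/Vd = 2437/270 ≈ 9.026 mg/L.
Steady-state peak Cmax,ss = C₀·R ≈ 9.026 × 1.1174 ≈ 10.086 mg/L.
Peak 10.1 mg/L vs MTC 18 mg/L: below toxic threshold.

10.1 mg/L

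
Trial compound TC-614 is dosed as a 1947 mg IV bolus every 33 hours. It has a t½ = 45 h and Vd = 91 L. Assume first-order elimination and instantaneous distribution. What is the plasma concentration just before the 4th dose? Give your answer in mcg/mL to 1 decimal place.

25.3 mcg/mL

f = (1/2)^(τ/t½) = (1/2)^(33/45) ≈ 0.6015.
C₀ = D/Vd = 1947/91 ≈ 21.396 mcg/mL.
Before the 4th dose, 3 doses have been given. Superposition: Cmin = C₀·(f + f² + … + f^3).
≈ 21.396 × (0.6015 + 0.3618 + 0.2176) ≈ 21.396 × 1.1809 ≈ 25.267 mcg/mL.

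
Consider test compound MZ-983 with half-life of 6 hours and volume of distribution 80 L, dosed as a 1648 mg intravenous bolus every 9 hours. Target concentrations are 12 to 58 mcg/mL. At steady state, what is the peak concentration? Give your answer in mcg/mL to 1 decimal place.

τ/t½ = 9/6 ≈ 1.5, so fraction remaining f = (1/2)^(9/6) ≈ 0.3536.
At steady state, accumulation factor R = 1/(1 − e^(−kτ)) ≈ 1.5470.
Single-dose peak C₀ = D/Vd = 1648/80 ≈ 20.600 mcg/mL.
Steady-state peak Cmax,ss = C₀·R ≈ 20.600 × 1.5470 ≈ 31.868 mcg/mL.
Peak 31.9 mcg/mL vs MTC 58 mcg/mL: below toxic threshold.

31.9 mcg/mL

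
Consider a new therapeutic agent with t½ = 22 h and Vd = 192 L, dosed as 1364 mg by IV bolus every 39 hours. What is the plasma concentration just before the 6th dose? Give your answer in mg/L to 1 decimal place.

f = (1/2)^(τ/t½) = (1/2)^(39/22) ≈ 0.2927.
C₀ = D/Vd = 1364/192 ≈ 7.104 mg/L.
Before the 6th dose, 5 doses have been given. Superposition: Cmin = C₀·(f + f² + … + f^5).
≈ 7.104 × (0.2927 + 0.0857 + 0.0251 + 0.0073 + 0.0021) ≈ 7.104 × 0.4129 ≈ 2.933 mg/L.

2.9 mg/L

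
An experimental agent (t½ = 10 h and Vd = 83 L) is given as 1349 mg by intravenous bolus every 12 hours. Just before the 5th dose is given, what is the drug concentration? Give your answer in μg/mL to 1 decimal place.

12.1 μg/mL

f = (1/2)^(τ/t½) = (1/2)^(12/10) ≈ 0.4353.
C₀ = D/Vd = 1349/83 ≈ 16.253 μg/mL.
Before the 5th dose, 4 doses have been given. Superposition: Cmin = C₀·(f + f² + … + f^4).
≈ 16.253 × (0.4353 + 0.1895 + 0.0825 + 0.0359) ≈ 16.253 × 0.7432 ≈ 12.079 μg/mL.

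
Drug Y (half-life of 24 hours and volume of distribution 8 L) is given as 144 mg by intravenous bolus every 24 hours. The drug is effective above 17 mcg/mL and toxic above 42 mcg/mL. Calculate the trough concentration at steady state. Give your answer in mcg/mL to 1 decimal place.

τ = 24 h = 1 half-life, so f = (1/2)^1 = 0.5.
At steady state, R = 1/(1 − 0.5) = 2/1.
Single-dose peak C₀ = D/Vd = 144/8 = 18 mcg/mL.
Steady-state peak Cmax,ss = C₀·R = 18 × 2/1 ≈ 36.000 mcg/mL.
Steady-state trough Cmin,ss = Cmax,ss·f ≈ 36.000 × 0.5 ≈ 18.000 mcg/mL.
Trough 18.0 mcg/mL vs MEC 17 mcg/mL: adequate.

18.0 mcg/mL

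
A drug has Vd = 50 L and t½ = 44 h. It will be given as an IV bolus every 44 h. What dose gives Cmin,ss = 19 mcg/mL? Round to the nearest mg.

τ/t½ = 44/44 ≈ 1, so f = (1/2)^(44/44) ≈ 0.500000.
Cmin,ss = (D/Vd)·f/(1−f), so D = Cmin,ss·Vd·(1−f)/f.
D = 19 × 50 × (1−f)/f ≈ 19 × 50 × 1.00000 ≈ 950.00 mg.

950 mg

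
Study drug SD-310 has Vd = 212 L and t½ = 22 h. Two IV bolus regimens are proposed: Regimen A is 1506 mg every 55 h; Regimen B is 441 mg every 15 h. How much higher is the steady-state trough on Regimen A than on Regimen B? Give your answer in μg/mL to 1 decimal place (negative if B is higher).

Regimen A: f = (1/2)^(55/22) ≈ 0.1768; Cmin,ss = (1506/212)·f/(1−f) ≈ 1.526 μg/mL.
Regimen B: f = (1/2)^(15/22) ≈ 0.6234; Cmin,ss = (441/212)·f/(1−f) ≈ 3.443 μg/mL.
Difference ≈ 1.526 − 3.443 ≈ -1.917 μg/mL.

-1.9 μg/mL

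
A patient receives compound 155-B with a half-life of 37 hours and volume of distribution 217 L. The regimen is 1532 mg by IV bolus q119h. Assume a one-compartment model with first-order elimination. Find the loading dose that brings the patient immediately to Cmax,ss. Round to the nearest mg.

1717 mg

f = (1/2)^(119/37) ≈ 0.107603; accumulation ratio R = 1/(1−f) ≈ 1.12058.
Loading dose to hit Cmax,ss on first dose: D_load = D_maint·R ≈ 1532 × 1.12058 ≈ 1716.73 mg.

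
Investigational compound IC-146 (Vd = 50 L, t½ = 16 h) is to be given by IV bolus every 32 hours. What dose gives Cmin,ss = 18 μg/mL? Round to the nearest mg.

τ/t½ = 32/16 ≈ 2, so f = (1/2)^(32/16) ≈ 0.250000.
Cmin,ss = (D/Vd)·f/(1−f), so D = Cmin,ss·Vd·(1−f)/f.
D = 18 × 50 × (1−f)/f ≈ 18 × 50 × 3.00000 ≈ 2700.00 mg.

2700 mg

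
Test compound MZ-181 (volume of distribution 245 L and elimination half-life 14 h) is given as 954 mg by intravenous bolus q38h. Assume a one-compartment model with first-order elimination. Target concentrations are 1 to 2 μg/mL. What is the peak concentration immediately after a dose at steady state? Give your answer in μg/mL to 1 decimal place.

τ/t½ = 38/14 ≈ 2.7143, so fraction remaining f = (1/2)^(38/14) ≈ 0.1524.
Accumulation ratio R = 1/(1 − f) ≈ 1/0.8476 ≈ 1.1798.
Each bolus raises the concentration by D/Vd = 954/245 ≈ 3.894 μg/mL.
Cmax,ss = C₀/(1 − f) ≈ 3.894/0.8476 ≈ 4.594 μg/mL.
Peak 4.6 μg/mL vs MTC 2 μg/mL: exceeds toxic threshold.

4.6 μg/mL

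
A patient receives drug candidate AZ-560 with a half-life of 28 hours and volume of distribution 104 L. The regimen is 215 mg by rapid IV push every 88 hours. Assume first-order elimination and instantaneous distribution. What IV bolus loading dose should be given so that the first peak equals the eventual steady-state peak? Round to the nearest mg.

f = (1/2)^(88/28) ≈ 0.113215; accumulation ratio R = 1/(1−f) ≈ 1.12767.
Loading dose to hit Cmax,ss on first dose: D_load = D_maint·R ≈ 215 × 1.12767 ≈ 242.45 mg.

242 mg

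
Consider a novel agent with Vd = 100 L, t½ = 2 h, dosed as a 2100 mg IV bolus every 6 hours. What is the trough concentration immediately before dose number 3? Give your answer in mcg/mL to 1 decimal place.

f = (1/2)^(τ/t½) = (1/2)^(6/2) ≈ 0.1250.
C₀ = D/Vd = 2100/100 ≈ 21.000 mcg/mL.
Before the 3rd dose, 2 doses have been given. Superposition: Cmin = C₀·(f + f²).
≈ 21.000 × (0.1250 + 0.0156) ≈ 21.000 × 0.1406 ≈ 2.953 mcg/mL.

3.0 mcg/mL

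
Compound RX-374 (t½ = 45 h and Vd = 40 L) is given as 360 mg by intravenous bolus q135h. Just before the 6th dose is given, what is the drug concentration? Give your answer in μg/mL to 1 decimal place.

1.3 μg/mL

f = (1/2)^(τ/t½) = (1/2)^(135/45) ≈ 0.1250.
C₀ = D/Vd = 360/40 ≈ 9.000 μg/mL.
Before the 6th dose, 5 doses have been given. Superposition: Cmin = C₀·(f + f² + … + f^5).
≈ 9.000 × (0.1250 + 0.0156 + 0.0020 + 0.0002 + 0.0000) ≈ 9.000 × 0.1428 ≈ 1.285 μg/mL.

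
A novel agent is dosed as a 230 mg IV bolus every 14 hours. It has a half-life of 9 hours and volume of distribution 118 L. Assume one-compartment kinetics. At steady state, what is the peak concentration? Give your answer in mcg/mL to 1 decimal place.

k = ln2/t½ = ln2/9 ≈ 0.077016 h⁻¹; fraction remaining f = e^(−kτ) = e^(−0.077016×14) ≈ 0.3402.
Accumulation ratio R = 1/(1 − f) ≈ 1/0.6598 ≈ 1.5156.
Single-dose peak C₀ = D/Vd = 230/118 ≈ 1.949 mcg/mL.
Cmax,ss = C₀/(1 − f) ≈ 1.949/0.6598 ≈ 2.954 mcg/mL.

3.0 mcg/mL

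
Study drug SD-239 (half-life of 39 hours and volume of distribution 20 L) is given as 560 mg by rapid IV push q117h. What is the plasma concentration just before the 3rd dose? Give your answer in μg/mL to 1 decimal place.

3.9 μg/mL

f = (1/2)^(τ/t½) = (1/2)^(117/39) ≈ 0.1250.
C₀ = D/Vd = 560/20 ≈ 28.000 μg/mL.
Before the 3rd dose, 2 doses have been given. Superposition: Cmin = C₀·(f + f²).
≈ 28.000 × (0.1250 + 0.0156) ≈ 28.000 × 0.1406 ≈ 3.937 μg/mL.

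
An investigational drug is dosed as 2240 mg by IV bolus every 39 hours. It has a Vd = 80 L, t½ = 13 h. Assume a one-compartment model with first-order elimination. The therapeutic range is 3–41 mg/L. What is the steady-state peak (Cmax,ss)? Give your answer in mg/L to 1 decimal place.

τ = 39 h = 3 half-lives, so f = (1/2)^3 = 0.125.
At steady state, R = 1/(1 − 0.125) = 8/7.
Single-dose peak C₀ = D/Vd = 2240/80 = 28 mg/L.
Steady-state peak Cmax,ss = C₀·R = 28 × 8/7 ≈ 32.000 mg/L.
Peak 32.0 mg/L vs MTC 41 mg/L: below toxic threshold.

32.0 mg/L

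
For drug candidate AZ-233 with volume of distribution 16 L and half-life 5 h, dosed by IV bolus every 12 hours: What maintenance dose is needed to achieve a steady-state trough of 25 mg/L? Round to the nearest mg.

1711 mg

τ/t½ = 12/5 ≈ 2.4, so f = (1/2)^(12/5) ≈ 0.189465.
Cmin,ss = (D/Vd)·f/(1−f), so D = Cmin,ss·Vd·(1−f)/f.
D = 25 × 16 × (1−f)/f ≈ 25 × 16 × 4.27802 ≈ 1711.21 mg.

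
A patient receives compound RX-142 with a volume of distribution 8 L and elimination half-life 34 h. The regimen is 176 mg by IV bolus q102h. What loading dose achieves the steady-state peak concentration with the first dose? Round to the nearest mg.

f = (1/2)^(102/34) ≈ 0.125000; accumulation ratio R = 1/(1−f) ≈ 1.14286.
Loading dose to hit Cmax,ss on first dose: D_load = D_maint·R ≈ 176 × 1.14286 ≈ 201.14 mg.

201 mg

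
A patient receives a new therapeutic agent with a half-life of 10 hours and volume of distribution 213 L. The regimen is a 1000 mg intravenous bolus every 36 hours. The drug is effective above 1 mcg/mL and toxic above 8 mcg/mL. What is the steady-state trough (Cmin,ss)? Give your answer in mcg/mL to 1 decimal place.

0.4 mcg/mL

k = ln2/t½ = ln2/10 ≈ 0.069315 h⁻¹; fraction remaining f = e^(−kτ) = e^(−0.069315×36) ≈ 0.0825.
Single-dose peak C₀ = D/Vd = 1000/213 ≈ 4.695 mcg/mL.
Steady-state trough Cmin,ss = C₀·f/(1−f) ≈ 4.695 × 0.0825/0.9175 ≈ 0.422 mcg/mL.
Trough 0.4 mcg/mL vs MEC 1 mcg/mL: subtherapeutic.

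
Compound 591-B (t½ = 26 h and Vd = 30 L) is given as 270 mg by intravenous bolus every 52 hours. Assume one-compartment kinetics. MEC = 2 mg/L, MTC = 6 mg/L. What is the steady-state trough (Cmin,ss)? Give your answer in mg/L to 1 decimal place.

3.0 mg/L

The dosing interval is 2 half-lives, so f = 2^(−2) = 0.25.
At steady state, R = 1/(1 − 0.25) = 4/3.
Single-dose peak C₀ = D/Vd = 270/30 = 9 mg/L.
Steady-state peak Cmax,ss = C₀·R = 9 × 4/3 ≈ 12.000 mg/L.
Steady-state trough Cmin,ss = Cmax,ss·f ≈ 12.000 × 0.25 ≈ 3.000 mg/L.
Trough 3.0 mg/L vs MEC 2 mg/L: adequate.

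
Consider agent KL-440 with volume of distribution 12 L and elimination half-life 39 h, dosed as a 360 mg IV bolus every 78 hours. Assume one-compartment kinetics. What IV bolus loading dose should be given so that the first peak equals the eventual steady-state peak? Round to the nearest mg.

f = (1/2)^(78/39) ≈ 0.250000; accumulation ratio R = 1/(1−f) ≈ 1.33333.
Loading dose to hit Cmax,ss on first dose: D_load = D_maint·R ≈ 360 × 1.33333 ≈ 480.00 mg.

480 mg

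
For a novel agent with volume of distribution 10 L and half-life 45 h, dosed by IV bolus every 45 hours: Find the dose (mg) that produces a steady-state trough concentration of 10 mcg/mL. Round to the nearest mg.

100 mg

τ/t½ = 45/45 ≈ 1, so f = (1/2)^(45/45) ≈ 0.500000.
Cmin,ss = (D/Vd)·f/(1−f), so D = Cmin,ss·Vd·(1−f)/f.
D = 10 × 10 × (1−f)/f ≈ 10 × 10 × 1.00000 ≈ 100.00 mg.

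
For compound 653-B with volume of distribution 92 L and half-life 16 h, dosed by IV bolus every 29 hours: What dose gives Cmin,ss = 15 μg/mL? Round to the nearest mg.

3467 mg

τ/t½ = 29/16 ≈ 1.8125, so f = (1/2)^(29/16) ≈ 0.284697.
Cmin,ss = (D/Vd)·f/(1−f), so D = Cmin,ss·Vd·(1−f)/f.
D = 15 × 92 × (1−f)/f ≈ 15 × 92 × 2.51251 ≈ 3467.26 mg.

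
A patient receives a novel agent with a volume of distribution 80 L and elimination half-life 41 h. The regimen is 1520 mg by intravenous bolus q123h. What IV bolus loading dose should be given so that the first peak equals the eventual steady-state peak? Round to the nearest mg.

f = (1/2)^(123/41) ≈ 0.125000; accumulation ratio R = 1/(1−f) ≈ 1.14286.
Loading dose to hit Cmax,ss on first dose: D_load = D_maint·R ≈ 1520 × 1.14286 ≈ 1737.15 mg.

1737 mg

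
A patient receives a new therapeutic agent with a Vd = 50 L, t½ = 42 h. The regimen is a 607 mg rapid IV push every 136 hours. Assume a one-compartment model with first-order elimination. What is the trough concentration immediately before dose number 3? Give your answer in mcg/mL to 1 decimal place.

f = (1/2)^(τ/t½) = (1/2)^(136/42) ≈ 0.1060.
C₀ = D/Vd = 607/50 ≈ 12.140 mcg/mL.
Before the 3rd dose, 2 doses have been given. Superposition: Cmin = C₀·(f + f²).
≈ 12.140 × (0.1060 + 0.0112) ≈ 12.140 × 0.1172 ≈ 1.423 mcg/mL.

1.4 mcg/mL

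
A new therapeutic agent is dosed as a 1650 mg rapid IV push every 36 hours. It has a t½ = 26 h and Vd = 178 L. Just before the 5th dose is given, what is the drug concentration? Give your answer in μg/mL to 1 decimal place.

f = (1/2)^(τ/t½) = (1/2)^(36/26) ≈ 0.3830.
C₀ = D/Vd = 1650/178 ≈ 9.270 μg/mL.
Before the 5th dose, 4 doses have been given. Superposition: Cmin = C₀·(f + f² + … + f^4).
≈ 9.270 × (0.3830 + 0.1467 + 0.0562 + 0.0215) ≈ 9.270 × 0.6074 ≈ 5.631 μg/mL.

5.6 μg/mL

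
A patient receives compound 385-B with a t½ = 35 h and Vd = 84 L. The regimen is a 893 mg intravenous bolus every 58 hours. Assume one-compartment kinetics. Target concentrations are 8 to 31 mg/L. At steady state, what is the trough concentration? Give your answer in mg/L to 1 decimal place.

k = ln2/t½ = ln2/35 ≈ 0.019804 h⁻¹; fraction remaining f = e^(−kτ) = e^(−0.019804×58) ≈ 0.3171.
At steady state, accumulation factor R = 1/(1 − e^(−kτ)) ≈ 1.4643.
Single-dose peak C₀ = D/Vd = 893/84 ≈ 10.631 mg/L.
Cmax,ss = C₀/(1 − f) ≈ 10.631/0.6829 ≈ 15.567 mg/L.
One interval later, Cmin,ss = Cmax,ss·e^(−kτ) ≈ 15.567 × 0.3171 ≈ 4.936 mg/L.
Trough 4.9 mg/L vs MEC 8 mg/L: subtherapeutic.

4.9 mg/L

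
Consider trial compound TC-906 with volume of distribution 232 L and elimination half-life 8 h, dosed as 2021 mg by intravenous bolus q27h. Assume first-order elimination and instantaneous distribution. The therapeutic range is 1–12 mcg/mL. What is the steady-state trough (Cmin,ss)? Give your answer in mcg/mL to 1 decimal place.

0.9 mcg/mL

k = ln2/t½ = ln2/8 ≈ 0.086643 h⁻¹; fraction remaining f = e^(−kτ) = e^(−0.086643×27) ≈ 0.0964.
Each bolus raises the concentration by D/Vd = 2021/232 ≈ 8.711 mcg/mL.
Steady-state trough Cmin,ss = C₀·f/(1−f) ≈ 8.711 × 0.0964/0.9036 ≈ 0.929 mcg/mL.
Trough 0.9 mcg/mL vs MEC 1 mcg/mL: subtherapeutic.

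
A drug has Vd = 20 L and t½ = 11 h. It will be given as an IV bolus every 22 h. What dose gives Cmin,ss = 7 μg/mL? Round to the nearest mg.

420 mg

τ/t½ = 22/11 ≈ 2, so f = (1/2)^(22/11) ≈ 0.250000.
Cmin,ss = (D/Vd)·f/(1−f), so D = Cmin,ss·Vd·(1−f)/f.
D = 7 × 20 × (1−f)/f ≈ 7 × 20 × 3.00000 ≈ 420.00 mg.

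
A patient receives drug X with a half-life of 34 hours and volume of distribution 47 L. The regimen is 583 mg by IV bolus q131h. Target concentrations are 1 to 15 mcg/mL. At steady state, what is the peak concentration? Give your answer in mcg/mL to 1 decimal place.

13.3 mcg/mL

Over one 131-h interval, 131/34 ≈ 3.8529 half-lives elapse, leaving f ≈ 0.0692 of each dose.
At steady state, accumulation factor R = 1/(1 − e^(−kτ)) ≈ 1.0743.
Each bolus raises the concentration by D/Vd = 583/47 ≈ 12.404 mcg/mL.
Steady-state peak Cmax,ss = C₀·R ≈ 12.404 × 1.0743 ≈ 13.326 mcg/mL.
Peak 13.3 mcg/mL vs MTC 15 mcg/mL: below toxic threshold.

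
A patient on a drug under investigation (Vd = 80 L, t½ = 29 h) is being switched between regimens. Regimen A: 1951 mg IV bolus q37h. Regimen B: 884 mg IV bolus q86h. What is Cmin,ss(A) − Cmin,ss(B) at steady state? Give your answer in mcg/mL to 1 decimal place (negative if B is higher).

Regimen A: f = (1/2)^(37/29) ≈ 0.4130; Cmin,ss = (1951/80)·f/(1−f) ≈ 17.158 mcg/mL.
Regimen B: f = (1/2)^(86/29) ≈ 0.1280; Cmin,ss = (884/80)·f/(1−f) ≈ 1.622 mcg/mL.
Difference ≈ 17.158 − 1.622 ≈ 15.536 mcg/mL.

15.5 mcg/mL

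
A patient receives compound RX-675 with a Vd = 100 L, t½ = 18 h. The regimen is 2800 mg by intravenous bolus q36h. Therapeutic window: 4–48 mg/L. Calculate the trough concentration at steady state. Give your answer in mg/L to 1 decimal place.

9.3 mg/L

τ = 36 h = 2 half-lives, so f = (1/2)^2 = 0.25.
At steady state, R = 1/(1 − 0.25) = 4/3.
Single-dose peak C₀ = D/Vd = 2800/100 = 28 mg/L.
Steady-state peak Cmax,ss = C₀·R = 28 × 4/3 ≈ 37.333 mg/L.
Steady-state trough Cmin,ss = Cmax,ss·f ≈ 37.333 × 0.25 ≈ 9.333 mg/L.
Trough 9.3 mg/L vs MEC 4 mg/L: adequate.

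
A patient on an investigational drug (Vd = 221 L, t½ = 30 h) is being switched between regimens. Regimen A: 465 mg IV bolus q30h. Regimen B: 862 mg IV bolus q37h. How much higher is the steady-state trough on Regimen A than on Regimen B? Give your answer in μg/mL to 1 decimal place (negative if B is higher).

-0.8 μg/mL

Regimen A: f = (1/2)^(30/30) ≈ 0.5000; Cmin,ss = (465/221)·f/(1−f) ≈ 2.104 μg/mL.
Regimen B: f = (1/2)^(37/30) ≈ 0.4253; Cmin,ss = (862/221)·f/(1−f) ≈ 2.886 μg/mL.
Difference ≈ 2.104 − 2.886 ≈ -0.782 μg/mL.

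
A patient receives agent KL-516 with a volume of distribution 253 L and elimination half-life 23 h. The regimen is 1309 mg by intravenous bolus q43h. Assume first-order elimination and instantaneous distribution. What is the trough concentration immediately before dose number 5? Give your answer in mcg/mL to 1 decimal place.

1.9 mcg/mL

f = (1/2)^(τ/t½) = (1/2)^(43/23) ≈ 0.2737.
C₀ = D/Vd = 1309/253 ≈ 5.174 mcg/mL.
Before the 5th dose, 4 doses have been given. Superposition: Cmin = C₀·(f + f² + … + f^4).
≈ 5.174 × (0.2737 + 0.0749 + 0.0205 + 0.0056) ≈ 5.174 × 0.3747 ≈ 1.939 mcg/mL.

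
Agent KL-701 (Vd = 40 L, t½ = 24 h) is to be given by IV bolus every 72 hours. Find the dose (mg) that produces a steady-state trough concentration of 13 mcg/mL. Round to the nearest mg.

τ/t½ = 72/24 ≈ 3, so f = (1/2)^(72/24) ≈ 0.125000.
Cmin,ss = (D/Vd)·f/(1−f), so D = Cmin,ss·Vd·(1−f)/f.
D = 13 × 40 × (1−f)/f ≈ 13 × 40 × 7.00000 ≈ 3640.00 mg.

3640 mg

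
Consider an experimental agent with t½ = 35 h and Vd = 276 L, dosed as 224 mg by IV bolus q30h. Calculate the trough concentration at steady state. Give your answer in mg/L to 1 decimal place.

τ/t½ = 30/35 ≈ 0.85714, so fraction remaining f = (1/2)^(30/35) ≈ 0.5520.
Single-dose peak C₀ = D/Vd = 224/276 ≈ 0.812 mg/L.
Steady-state trough Cmin,ss = C₀·f/(1−f) ≈ 0.812 × 0.5520/0.4480 ≈ 1.001 mg/L.

1.0 mg/L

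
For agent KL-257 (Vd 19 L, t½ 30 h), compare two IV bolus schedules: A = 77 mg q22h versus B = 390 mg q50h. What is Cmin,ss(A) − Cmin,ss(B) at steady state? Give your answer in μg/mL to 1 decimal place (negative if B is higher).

-3.3 μg/mL

Regimen A: f = (1/2)^(22/30) ≈ 0.6015; Cmin,ss = (77/19)·f/(1−f) ≈ 6.117 μg/mL.
Regimen B: f = (1/2)^(50/30) ≈ 0.3150; Cmin,ss = (390/19)·f/(1−f) ≈ 9.439 μg/mL.
Difference ≈ 6.117 − 9.439 ≈ -3.322 μg/mL.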